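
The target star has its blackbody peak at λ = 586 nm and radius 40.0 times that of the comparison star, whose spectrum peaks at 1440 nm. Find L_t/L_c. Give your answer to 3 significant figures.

Wien's law gives T ∝ 1/λ_max, so T_t/T_c = λ_c/λ_t = 1440/586 = 2.457.
Then L ∝ R²T⁴ gives L_t/L_c = (40.0)² × (2.457)⁴ = 1600 × 36.46 = 5.834×10^4.

5.83×10^4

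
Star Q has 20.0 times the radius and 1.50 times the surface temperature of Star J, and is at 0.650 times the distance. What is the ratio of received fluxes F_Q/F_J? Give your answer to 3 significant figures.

4.79×10^3

L_Q/L_J = (R_Q/R_J)²(T_Q/T_J)⁴ = (20.0)² × (1.50)⁴ = 2025.
F_Q/F_J = (L_Q/L_J)/(d_Q/d_J)² = 2025 / (0.650)² = 4793.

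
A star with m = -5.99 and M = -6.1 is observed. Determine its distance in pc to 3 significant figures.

10.5 pc

m − M = 5 log₁₀(d/10 pc)
-5.99 − (-6.1) = 0.11 = 5 log₁₀(d/10)
d = 10 × 10^(0.11/5) = 10 × 10^0.022 = 10.52 pc.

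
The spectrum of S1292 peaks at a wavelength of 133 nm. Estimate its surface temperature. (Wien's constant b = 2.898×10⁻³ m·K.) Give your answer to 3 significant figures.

2.18×10^4 K

T = b/λ_max = 2.898×10⁻³ / (133×10⁻⁹) = 2.179×10^4 K.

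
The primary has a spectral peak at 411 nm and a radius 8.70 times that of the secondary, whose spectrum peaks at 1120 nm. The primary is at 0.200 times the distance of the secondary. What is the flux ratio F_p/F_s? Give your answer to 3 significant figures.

1.04×10^5

Wien's law: T_p/T_s = λ_s/λ_p = 1120/411 = 2.725.
L_p/L_s = (R_p/R_s)²(T_p/T_s)⁴ = (8.70)²(2.725)⁴ = 4174.
F_p/F_s = (L_p/L_s)/(d_p/d_s)² = 4174/(0.200)² = 1.043×10^5.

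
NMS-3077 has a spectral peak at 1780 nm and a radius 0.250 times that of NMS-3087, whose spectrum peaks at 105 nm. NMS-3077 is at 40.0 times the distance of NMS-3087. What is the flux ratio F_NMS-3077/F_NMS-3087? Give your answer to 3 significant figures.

4.73×10^-10

Wien's law: T_NMS-3077/T_NMS-3087 = λ_NMS-3087/λ_NMS-3077 = 105/1780 = 0.05899.
L_NMS-3077/L_NMS-3087 = (R_NMS-3077/R_NMS-3087)²(T_NMS-3077/T_NMS-3087)⁴ = (0.250)²(0.05899)⁴ = 7.568×10^-7.
F_NMS-3077/F_NMS-3087 = (L_NMS-3077/L_NMS-3087)/(d_NMS-3077/d_NMS-3087)² = 7.568×10^-7/(40.0)² = 4.730×10^-10.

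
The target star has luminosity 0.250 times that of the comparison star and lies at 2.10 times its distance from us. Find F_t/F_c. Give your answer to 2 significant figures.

0.057

F = L/(4πd²), so F_t/F_c = (L_t/L_c) / (d_t/d_c)²
= 0.250 / (2.10)² = 0.250 / 4.410 = 0.05669.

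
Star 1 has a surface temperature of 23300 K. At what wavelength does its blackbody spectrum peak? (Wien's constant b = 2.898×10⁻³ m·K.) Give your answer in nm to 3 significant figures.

124 nm

λ_max = b/T = 2.898×10⁻³ / 23300 = 1.24×10^-7 m = 124.4 nm.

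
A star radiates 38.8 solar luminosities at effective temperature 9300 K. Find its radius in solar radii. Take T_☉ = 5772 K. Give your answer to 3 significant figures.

2.40 solar radii

R/R_☉ = √(L/L_☉) / (T/T_☉)² = √(38.8) / (1.611)²
       = 6.229 / 2.596 = 2.399.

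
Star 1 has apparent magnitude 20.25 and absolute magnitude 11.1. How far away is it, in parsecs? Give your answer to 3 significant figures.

m − M = 5 log₁₀(d/10 pc)
20.25 − (11.1) = 9.15 = 5 log₁₀(d/10)
d = 10 × 10^(9.15/5) = 10 × 10^1.830 = 676.1 pc.

676 pc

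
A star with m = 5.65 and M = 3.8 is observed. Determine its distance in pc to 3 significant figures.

m − M = 5 log₁₀(d/10 pc)
5.65 − (3.8) = 1.85 = 5 log₁₀(d/10)
d = 10 × 10^(1.85/5) = 10 × 10^0.370 = 23.44 pc.

23.4 pc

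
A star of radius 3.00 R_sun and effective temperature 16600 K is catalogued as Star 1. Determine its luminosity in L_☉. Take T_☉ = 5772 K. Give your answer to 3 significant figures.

L/L_☉ = (R/R_☉)² (T/T_☉)⁴ = (3.00)² × (16600/5772)⁴
       = 9.000 × (2.876)⁴ = 9.000 × 68.41 = 615.7.

616 L_☉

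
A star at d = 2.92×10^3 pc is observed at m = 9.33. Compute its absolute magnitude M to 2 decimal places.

-3.00

M = m − 5 log₁₀(d/10 pc) = 9.33 − 5 log₁₀(2.92×10^3/10)
  = 9.33 − 5 × 2.465 = 9.33 − 12.33 = -3.00.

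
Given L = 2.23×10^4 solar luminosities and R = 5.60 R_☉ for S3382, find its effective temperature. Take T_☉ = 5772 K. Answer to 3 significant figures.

T/T_☉ = (L/L_☉)^(1/4) / (R/R_☉)^(1/2)
T = 5772 × (2.23×10^4)^(1/4) / √(5.60) = 5772 × 12.22 / 2.366 = 2.981×10^4 K.

2.98×10^4 K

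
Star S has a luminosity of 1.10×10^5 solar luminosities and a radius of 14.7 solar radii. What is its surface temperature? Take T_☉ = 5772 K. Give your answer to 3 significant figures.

T/T_☉ = (L/L_☉)^(1/4) / (R/R_☉)^(1/2)
T = 5772 × (1.10×10^5)^(1/4) / √(14.7) = 5772 × 18.21 / 3.834 = 2.742×10^4 K.

2.74×10^4 K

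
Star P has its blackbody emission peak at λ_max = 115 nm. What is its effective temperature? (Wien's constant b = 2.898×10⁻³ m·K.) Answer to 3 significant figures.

2.52×10^4 K

T = b/λ_max = 2.898×10⁻³ / (115×10⁻⁹) = 2.520×10^4 K.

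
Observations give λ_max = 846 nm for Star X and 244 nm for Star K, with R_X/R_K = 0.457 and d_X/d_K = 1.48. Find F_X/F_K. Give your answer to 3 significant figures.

6.60×10^-4

Wien's law: T_X/T_K = λ_K/λ_X = 244/846 = 0.2884.
L_X/L_K = (R_X/R_K)²(T_X/T_K)⁴ = (0.457)²(0.2884)⁴ = 0.001445.
F_X/F_K = (L_X/L_K)/(d_X/d_K)² = 0.001445/(1.48)² = 6.598×10^-4.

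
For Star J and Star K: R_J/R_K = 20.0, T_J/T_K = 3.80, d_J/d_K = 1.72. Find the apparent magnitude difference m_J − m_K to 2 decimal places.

L_J/L_K = (20.0)²(3.80)⁴ = 8.341×10^4.
F_J/F_K = (L_J/L_K)/(d_J/d_K)² = 8.341×10^4/2.958 = 2.819×10^4.
m_J − m_K = −2.5 log₁₀(2.819×10^4) = -11.13.

-11.13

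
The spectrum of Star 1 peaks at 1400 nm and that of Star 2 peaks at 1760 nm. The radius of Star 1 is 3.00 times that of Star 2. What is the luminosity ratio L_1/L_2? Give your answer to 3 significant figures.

Wien's law gives T ∝ 1/λ_max, so T_1/T_2 = λ_2/λ_1 = 1760/1400 = 1.257.
Then L ∝ R²T⁴ gives L_1/L_2 = (3.00)² × (1.257)⁴ = 9.000 × 2.498 = 22.48.

22.5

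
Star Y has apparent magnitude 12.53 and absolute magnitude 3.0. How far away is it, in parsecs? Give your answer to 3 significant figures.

m − M = 5 log₁₀(d/10 pc)
12.53 − (3.0) = 9.53 = 5 log₁₀(d/10)
d = 10 × 10^(9.53/5) = 10 × 10^1.906 = 805.4 pc.

805 pc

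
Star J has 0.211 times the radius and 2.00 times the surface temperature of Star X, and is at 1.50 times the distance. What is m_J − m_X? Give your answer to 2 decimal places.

L_J/L_X = (0.211)²(2.00)⁴ = 0.7123.
F_J/F_X = (L_J/L_X)/(d_J/d_X)² = 0.7123/2.250 = 0.3166.
m_J − m_X = −2.5 log₁₀(0.3166) = 1.25.

1.25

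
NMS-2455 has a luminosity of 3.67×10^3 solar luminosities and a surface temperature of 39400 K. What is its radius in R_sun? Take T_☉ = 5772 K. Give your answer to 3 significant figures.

R/R_☉ = √(L/L_☉) / (T/T_☉)² = √(3.67×10^3) / (6.826)²
       = 60.58 / 46.60 = 1.300.

1.30 R_sun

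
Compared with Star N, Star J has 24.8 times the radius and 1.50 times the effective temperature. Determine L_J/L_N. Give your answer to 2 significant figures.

From the Stefan–Boltzmann law, L ∝ R²T⁴, so
L_J/L_N = (R_J/R_N)² (T_J/T_N)⁴ = (24.8)² × (1.50)⁴ = 615.0 × 5.062 = 3114.

3.1×10^3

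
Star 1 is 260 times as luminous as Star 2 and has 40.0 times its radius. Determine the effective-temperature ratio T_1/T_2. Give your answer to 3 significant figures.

0.635

L ∝ R²T⁴ gives T ∝ (L/R²)^(1/4), so
T_1/T_2 = (260 / 40.0²)^(1/4) = (0.1625)^(1/4) = 0.6349.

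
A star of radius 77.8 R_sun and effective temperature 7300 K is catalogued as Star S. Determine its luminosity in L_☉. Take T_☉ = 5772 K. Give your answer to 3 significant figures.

1.55×10^4 L_☉

L/L_☉ = (R/R_☉)² (T/T_☉)⁴ = (77.8)² × (7300/5772)⁴
       = 6053 × (1.265)⁴ = 6053 × 2.559 = 1.549×10^4.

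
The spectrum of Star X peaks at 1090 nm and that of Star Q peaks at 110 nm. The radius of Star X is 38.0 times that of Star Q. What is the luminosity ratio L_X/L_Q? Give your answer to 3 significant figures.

0.150

Wien's law gives T ∝ 1/λ_max, so T_X/T_Q = λ_Q/λ_X = 110/1090 = 0.1009.
Then L ∝ R²T⁴ gives L_X/L_Q = (38.0)² × (0.1009)⁴ = 1444 × 1.037×10^-4 = 0.1498.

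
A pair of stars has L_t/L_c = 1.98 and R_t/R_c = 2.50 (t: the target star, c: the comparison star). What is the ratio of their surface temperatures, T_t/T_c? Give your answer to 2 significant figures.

L ∝ R²T⁴ gives T ∝ (L/R²)^(1/4), so
T_t/T_c = (1.98 / 2.50²)^(1/4) = (0.3168)^(1/4) = 0.7502.

0.75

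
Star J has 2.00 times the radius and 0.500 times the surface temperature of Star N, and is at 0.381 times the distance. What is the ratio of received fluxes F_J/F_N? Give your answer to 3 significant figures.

1.72

L_J/L_N = (R_J/R_N)²(T_J/T_N)⁴ = (2.00)² × (0.500)⁴ = 0.2500.
F_J/F_N = (L_J/L_N)/(d_J/d_N)² = 0.2500 / (0.381)² = 1.722.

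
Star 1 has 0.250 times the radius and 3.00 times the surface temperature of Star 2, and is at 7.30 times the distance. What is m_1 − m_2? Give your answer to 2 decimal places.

2.56

L_1/L_2 = (0.250)²(3.00)⁴ = 5.062.
F_1/F_2 = (L_1/L_2)/(d_1/d_2)² = 5.062/53.29 = 0.09500.
m_1 − m_2 = −2.5 log₁₀(0.09500) = 2.56.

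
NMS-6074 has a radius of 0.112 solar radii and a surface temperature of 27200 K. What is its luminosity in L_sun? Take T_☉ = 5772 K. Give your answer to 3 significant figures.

L/L_☉ = (R/R_☉)² (T/T_☉)⁴ = (0.112)² × (27200/5772)⁴
       = 0.01254 × (4.712)⁴ = 0.01254 × 493.1 = 6.186.

6.19 L_sun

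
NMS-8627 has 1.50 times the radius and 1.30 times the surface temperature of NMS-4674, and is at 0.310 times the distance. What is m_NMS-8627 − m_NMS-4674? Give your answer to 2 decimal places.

L_NMS-8627/L_NMS-4674 = (1.50)²(1.30)⁴ = 6.426.
F_NMS-8627/F_NMS-4674 = (L_NMS-8627/L_NMS-4674)/(d_NMS-8627/d_NMS-4674)² = 6.426/0.09610 = 66.87.
m_NMS-8627 − m_NMS-4674 = −2.5 log₁₀(66.87) = -4.56.

-4.56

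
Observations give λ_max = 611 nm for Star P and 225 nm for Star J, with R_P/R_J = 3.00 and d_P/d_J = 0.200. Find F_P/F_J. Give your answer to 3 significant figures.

Wien's law: T_P/T_J = λ_J/λ_P = 225/611 = 0.3682.
L_P/L_J = (R_P/R_J)²(T_P/T_J)⁴ = (3.00)²(0.3682)⁴ = 0.1655.
F_P/F_J = (L_P/L_J)/(d_P/d_J)² = 0.1655/(0.200)² = 4.138.

4.14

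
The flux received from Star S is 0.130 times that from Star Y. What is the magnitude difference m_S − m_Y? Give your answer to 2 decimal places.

m_S − m_Y = −2.5 log₁₀(F_S/F_Y) = −2.5 log₁₀(0.130) = −2.5 × (-0.886) = 2.215.

2.22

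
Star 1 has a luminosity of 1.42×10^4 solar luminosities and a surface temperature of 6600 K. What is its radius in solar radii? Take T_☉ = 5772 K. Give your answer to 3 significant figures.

R/R_☉ = √(L/L_☉) / (T/T_☉)² = √(1.42×10^4) / (1.143)²
       = 119.2 / 1.307 = 91.14.

91.1 solar radii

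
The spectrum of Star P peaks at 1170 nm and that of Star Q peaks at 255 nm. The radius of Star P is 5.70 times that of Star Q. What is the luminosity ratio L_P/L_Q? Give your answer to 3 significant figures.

0.0733

Wien's law gives T ∝ 1/λ_max, so T_P/T_Q = λ_Q/λ_P = 255/1170 = 0.2179.
Then L ∝ R²T⁴ gives L_P/L_Q = (5.70)² × (0.2179)⁴ = 32.49 × 0.002256 = 0.07331.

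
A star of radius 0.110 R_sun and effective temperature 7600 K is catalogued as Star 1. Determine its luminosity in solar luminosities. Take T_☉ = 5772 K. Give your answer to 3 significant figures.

0.0364 solar luminosities

L/L_☉ = (R/R_☉)² (T/T_☉)⁴ = (0.110)² × (7600/5772)⁴
       = 0.01210 × (1.317)⁴ = 0.01210 × 3.006 = 0.03637.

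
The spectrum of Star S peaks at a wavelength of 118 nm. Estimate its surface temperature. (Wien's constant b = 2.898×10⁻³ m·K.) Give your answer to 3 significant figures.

T = b/λ_max = 2.898×10⁻³ / (118×10⁻⁹) = 2.456×10^4 K.

2.46×10^4 K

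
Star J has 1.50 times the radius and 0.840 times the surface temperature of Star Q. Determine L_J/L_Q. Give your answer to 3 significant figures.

1.12

From the Stefan–Boltzmann law, L ∝ R²T⁴, so
L_J/L_Q = (R_J/R_Q)² (T_J/T_Q)⁴ = (1.50)² × (0.840)⁴ = 2.250 × 0.4979 = 1.120.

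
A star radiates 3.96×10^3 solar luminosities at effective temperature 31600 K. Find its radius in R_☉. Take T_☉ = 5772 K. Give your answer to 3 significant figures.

R/R_☉ = √(L/L_☉) / (T/T_☉)² = √(3.96×10^3) / (5.475)²
       = 62.93 / 29.97 = 2.100.

2.10 R_☉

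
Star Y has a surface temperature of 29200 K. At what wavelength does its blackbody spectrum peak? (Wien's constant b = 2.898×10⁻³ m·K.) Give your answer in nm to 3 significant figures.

λ_max = b/T = 2.898×10⁻³ / 29200 = 9.92×10^-8 m = 99.25 nm.

99.2 nm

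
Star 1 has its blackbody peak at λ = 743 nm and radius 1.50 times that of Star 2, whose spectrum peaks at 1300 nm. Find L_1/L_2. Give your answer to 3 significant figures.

21.1

Wien's law gives T ∝ 1/λ_max, so T_1/T_2 = λ_2/λ_1 = 1300/743 = 1.750.
Then L ∝ R²T⁴ gives L_1/L_2 = (1.50)² × (1.750)⁴ = 2.250 × 9.372 = 21.09.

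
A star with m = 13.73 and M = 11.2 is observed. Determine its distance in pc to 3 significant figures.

m − M = 5 log₁₀(d/10 pc)
13.73 − (11.2) = 2.53 = 5 log₁₀(d/10)
d = 10 × 10^(2.53/5) = 10 × 10^0.506 = 32.06 pc.

32.1 pc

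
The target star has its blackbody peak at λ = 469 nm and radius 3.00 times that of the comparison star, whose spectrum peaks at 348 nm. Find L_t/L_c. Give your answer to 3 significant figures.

2.73

Wien's law gives T ∝ 1/λ_max, so T_t/T_c = λ_c/λ_t = 348/469 = 0.7420.
Then L ∝ R²T⁴ gives L_t/L_c = (3.00)² × (0.7420)⁴ = 9.000 × 0.3031 = 2.728.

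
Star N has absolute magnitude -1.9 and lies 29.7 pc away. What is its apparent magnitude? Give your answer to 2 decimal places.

0.46

m = M + 5 log₁₀(d/10 pc) = -1.9 + 5 log₁₀(29.7/10)
  = -1.9 + 5 × 0.473 = -1.9 + 2.36 = 0.46.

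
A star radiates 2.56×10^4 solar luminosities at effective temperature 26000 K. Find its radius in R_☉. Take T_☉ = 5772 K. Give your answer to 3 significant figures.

R/R_☉ = √(L/L_☉) / (T/T_☉)² = √(2.56×10^4) / (4.505)²
       = 160.0 / 20.29 = 7.885.

7.89 R_☉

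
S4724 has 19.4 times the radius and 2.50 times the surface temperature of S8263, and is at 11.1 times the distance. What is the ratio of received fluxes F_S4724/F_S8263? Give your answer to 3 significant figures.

119

L_S4724/L_S8263 = (R_S4724/R_S8263)²(T_S4724/T_S8263)⁴ = (19.4)² × (2.50)⁴ = 1.470×10^4.
F_S4724/F_S8263 = (L_S4724/L_S8263)/(d_S4724/d_S8263)² = 1.470×10^4 / (11.1)² = 119.3.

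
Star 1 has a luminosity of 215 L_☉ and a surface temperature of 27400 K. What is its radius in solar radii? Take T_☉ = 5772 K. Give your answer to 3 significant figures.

R/R_☉ = √(L/L_☉) / (T/T_☉)² = √(215) / (4.747)²
       = 14.66 / 22.53 = 0.6507.

0.651 solar radii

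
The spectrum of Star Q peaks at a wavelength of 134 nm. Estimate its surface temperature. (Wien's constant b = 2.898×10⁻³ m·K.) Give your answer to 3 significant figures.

2.16×10^4 K

T = b/λ_max = 2.898×10⁻³ / (134×10⁻⁹) = 2.163×10^4 K.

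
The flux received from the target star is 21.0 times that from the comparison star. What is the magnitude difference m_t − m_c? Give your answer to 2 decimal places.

m_t − m_c = −2.5 log₁₀(F_t/F_c) = −2.5 log₁₀(21.0) = −2.5 × (1.322) = -3.306.

-3.31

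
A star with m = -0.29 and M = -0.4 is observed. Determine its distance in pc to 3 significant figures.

m − M = 5 log₁₀(d/10 pc)
-0.29 − (-0.4) = 0.11 = 5 log₁₀(d/10)
d = 10 × 10^(0.11/5) = 10 × 10^0.022 = 10.52 pc.

10.5 pc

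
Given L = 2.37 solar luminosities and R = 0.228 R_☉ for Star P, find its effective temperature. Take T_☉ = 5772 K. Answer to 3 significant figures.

T/T_☉ = (L/L_☉)^(1/4) / (R/R_☉)^(1/2)
T = 5772 × (2.37)^(1/4) / √(0.228) = 5772 × 1.241 / 0.4775 = 1.500×10^4 K.

1.50×10^4 K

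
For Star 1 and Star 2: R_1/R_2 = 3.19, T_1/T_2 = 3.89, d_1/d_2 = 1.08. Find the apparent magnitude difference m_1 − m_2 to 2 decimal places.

-8.25

L_1/L_2 = (3.19)²(3.89)⁴ = 2330.
F_1/F_2 = (L_1/L_2)/(d_1/d_2)² = 2330/1.166 = 1998.
m_1 − m_2 = −2.5 log₁₀(1998) = -8.25.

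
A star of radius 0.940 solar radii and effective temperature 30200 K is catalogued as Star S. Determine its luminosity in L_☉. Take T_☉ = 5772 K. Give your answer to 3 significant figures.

L/L_☉ = (R/R_☉)² (T/T_☉)⁴ = (0.940)² × (30200/5772)⁴
       = 0.8836 × (5.232)⁴ = 0.8836 × 749.4 = 662.2.

662 L_☉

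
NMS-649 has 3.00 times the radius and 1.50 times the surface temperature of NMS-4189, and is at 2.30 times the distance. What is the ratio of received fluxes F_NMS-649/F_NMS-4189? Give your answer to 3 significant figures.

L_NMS-649/L_NMS-4189 = (R_NMS-649/R_NMS-4189)²(T_NMS-649/T_NMS-4189)⁴ = (3.00)² × (1.50)⁴ = 45.56.
F_NMS-649/F_NMS-4189 = (L_NMS-649/L_NMS-4189)/(d_NMS-649/d_NMS-4189)² = 45.56 / (2.30)² = 8.613.

8.61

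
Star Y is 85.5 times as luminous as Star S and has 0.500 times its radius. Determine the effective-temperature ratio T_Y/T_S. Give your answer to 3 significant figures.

L ∝ R²T⁴ gives T ∝ (L/R²)^(1/4), so
T_Y/T_S = (85.5 / 0.500²)^(1/4) = (342.0)^(1/4) = 4.300.

4.30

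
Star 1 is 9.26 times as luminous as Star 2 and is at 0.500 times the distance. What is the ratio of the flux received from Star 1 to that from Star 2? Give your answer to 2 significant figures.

37

F = L/(4πd²), so F_1/F_2 = (L_1/L_2) / (d_1/d_2)²
= 9.26 / (0.500)² = 9.26 / 0.2500 = 37.04.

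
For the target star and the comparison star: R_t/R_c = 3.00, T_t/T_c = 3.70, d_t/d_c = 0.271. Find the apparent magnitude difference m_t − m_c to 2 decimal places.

-10.90

L_t/L_c = (3.00)²(3.70)⁴ = 1687.
F_t/F_c = (L_t/L_c)/(d_t/d_c)² = 1687/0.07344 = 2.297×10^4.
m_t − m_c = −2.5 log₁₀(2.297×10^4) = -10.90.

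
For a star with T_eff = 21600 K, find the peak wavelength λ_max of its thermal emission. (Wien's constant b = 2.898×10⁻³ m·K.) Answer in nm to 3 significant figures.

λ_max = b/T = 2.898×10⁻³ / 21600 = 1.34×10^-7 m = 134.2 nm.

134 nm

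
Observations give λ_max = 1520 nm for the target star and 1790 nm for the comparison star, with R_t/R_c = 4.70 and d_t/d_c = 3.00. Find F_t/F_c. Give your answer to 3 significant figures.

4.72

Wien's law: T_t/T_c = λ_c/λ_t = 1790/1520 = 1.178.
L_t/L_c = (R_t/R_c)²(T_t/T_c)⁴ = (4.70)²(1.178)⁴ = 42.48.
F_t/F_c = (L_t/L_c)/(d_t/d_c)² = 42.48/(3.00)² = 4.721.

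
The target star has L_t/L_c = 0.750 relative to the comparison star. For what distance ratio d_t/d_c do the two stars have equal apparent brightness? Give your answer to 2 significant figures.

Equal flux requires L_t/d_t² = L_c/d_c², so d_t/d_c = √(L_t/L_c)
= √(0.750) = 0.8660.

0.87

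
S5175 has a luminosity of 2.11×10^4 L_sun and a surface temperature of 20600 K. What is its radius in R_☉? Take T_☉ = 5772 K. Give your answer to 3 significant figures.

11.4 R_☉

R/R_☉ = √(L/L_☉) / (T/T_☉)² = √(2.11×10^4) / (3.569)²
       = 145.3 / 12.74 = 11.40.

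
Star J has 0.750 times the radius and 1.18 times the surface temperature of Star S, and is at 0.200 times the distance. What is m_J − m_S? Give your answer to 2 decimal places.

-3.59

L_J/L_S = (0.750)²(1.18)⁴ = 1.091.
F_J/F_S = (L_J/L_S)/(d_J/d_S)² = 1.091/0.04000 = 27.26.
m_J − m_S = −2.5 log₁₀(27.26) = -3.59.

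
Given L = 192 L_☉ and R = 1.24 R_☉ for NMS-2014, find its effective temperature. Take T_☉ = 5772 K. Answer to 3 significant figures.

1.93×10^4 K

T/T_☉ = (L/L_☉)^(1/4) / (R/R_☉)^(1/2)
T = 5772 × (192)^(1/4) / √(1.24) = 5772 × 3.722 / 1.114 = 1.929×10^4 K.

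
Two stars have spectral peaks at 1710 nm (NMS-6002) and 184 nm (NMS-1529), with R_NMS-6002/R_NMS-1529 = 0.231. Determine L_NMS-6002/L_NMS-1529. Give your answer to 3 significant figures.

Wien's law gives T ∝ 1/λ_max, so T_NMS-6002/T_NMS-1529 = λ_NMS-1529/λ_NMS-6002 = 184/1710 = 0.1076.
Then L ∝ R²T⁴ gives L_NMS-6002/L_NMS-1529 = (0.231)² × (0.1076)⁴ = 0.05336 × 1.341×10^-4 = 7.153×10^-6.

7.15×10^-6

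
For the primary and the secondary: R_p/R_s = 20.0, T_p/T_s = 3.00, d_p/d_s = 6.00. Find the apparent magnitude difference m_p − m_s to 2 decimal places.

L_p/L_s = (20.0)²(3.00)⁴ = 3.240×10^4.
F_p/F_s = (L_p/L_s)/(d_p/d_s)² = 3.240×10^4/36.00 = 900.0.
m_p − m_s = −2.5 log₁₀(900.0) = -7.39.

-7.39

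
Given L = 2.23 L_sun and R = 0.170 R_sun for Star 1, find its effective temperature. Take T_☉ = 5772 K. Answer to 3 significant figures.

1.71×10^4 K

T/T_☉ = (L/L_☉)^(1/4) / (R/R_☉)^(1/2)
T = 5772 × (2.23)^(1/4) / √(0.170) = 5772 × 1.222 / 0.4123 = 1.711×10^4 K.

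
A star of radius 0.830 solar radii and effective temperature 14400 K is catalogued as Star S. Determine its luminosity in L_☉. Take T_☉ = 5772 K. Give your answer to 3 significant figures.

L/L_☉ = (R/R_☉)² (T/T_☉)⁴ = (0.830)² × (14400/5772)⁴
       = 0.6889 × (2.495)⁴ = 0.6889 × 38.74 = 26.69.

26.7 L_☉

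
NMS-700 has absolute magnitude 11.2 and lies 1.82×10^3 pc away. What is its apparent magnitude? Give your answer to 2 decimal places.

m = M + 5 log₁₀(d/10 pc) = 11.2 + 5 log₁₀(1.82×10^3/10)
  = 11.2 + 5 × 2.260 = 11.2 + 11.30 = 22.50.

22.50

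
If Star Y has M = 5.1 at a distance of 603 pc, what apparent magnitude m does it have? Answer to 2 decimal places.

14.00

m = M + 5 log₁₀(d/10 pc) = 5.1 + 5 log₁₀(603/10)
  = 5.1 + 5 × 1.780 = 5.1 + 8.90 = 14.00.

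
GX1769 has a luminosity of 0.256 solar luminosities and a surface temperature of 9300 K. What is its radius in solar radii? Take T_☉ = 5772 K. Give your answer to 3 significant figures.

R/R_☉ = √(L/L_☉) / (T/T_☉)² = √(0.256) / (1.611)²
       = 0.5060 / 2.596 = 0.1949.

0.195 solar radii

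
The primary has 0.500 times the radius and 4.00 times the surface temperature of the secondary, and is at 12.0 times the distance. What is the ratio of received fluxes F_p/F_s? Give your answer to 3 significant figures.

L_p/L_s = (R_p/R_s)²(T_p/T_s)⁴ = (0.500)² × (4.00)⁴ = 64.00.
F_p/F_s = (L_p/L_s)/(d_p/d_s)² = 64.00 / (12.0)² = 0.4444.

0.444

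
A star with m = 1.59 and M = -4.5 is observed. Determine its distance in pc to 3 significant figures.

165 pc

m − M = 5 log₁₀(d/10 pc)
1.59 − (-4.5) = 6.09 = 5 log₁₀(d/10)
d = 10 × 10^(6.09/5) = 10 × 10^1.218 = 165.2 pc.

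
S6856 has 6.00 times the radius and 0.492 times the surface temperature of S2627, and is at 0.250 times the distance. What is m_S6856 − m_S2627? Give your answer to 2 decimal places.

-3.82

L_S6856/L_S2627 = (6.00)²(0.492)⁴ = 2.109.
F_S6856/F_S2627 = (L_S6856/L_S2627)/(d_S6856/d_S2627)² = 2.109/0.06250 = 33.75.
m_S6856 − m_S2627 = −2.5 log₁₀(33.75) = -3.82.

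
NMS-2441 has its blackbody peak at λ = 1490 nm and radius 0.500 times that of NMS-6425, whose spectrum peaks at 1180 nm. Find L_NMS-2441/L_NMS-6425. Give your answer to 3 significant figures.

Wien's law gives T ∝ 1/λ_max, so T_NMS-2441/T_NMS-6425 = λ_NMS-6425/λ_NMS-2441 = 1180/1490 = 0.7919.
Then L ∝ R²T⁴ gives L_NMS-2441/L_NMS-6425 = (0.500)² × (0.7919)⁴ = 0.2500 × 0.3934 = 0.09834.

0.0983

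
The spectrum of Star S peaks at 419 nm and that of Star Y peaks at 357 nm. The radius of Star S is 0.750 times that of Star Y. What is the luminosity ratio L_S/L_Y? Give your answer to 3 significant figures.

0.296

Wien's law gives T ∝ 1/λ_max, so T_S/T_Y = λ_Y/λ_S = 357/419 = 0.8520.
Then L ∝ R²T⁴ gives L_S/L_Y = (0.750)² × (0.8520)⁴ = 0.5625 × 0.5270 = 0.2964.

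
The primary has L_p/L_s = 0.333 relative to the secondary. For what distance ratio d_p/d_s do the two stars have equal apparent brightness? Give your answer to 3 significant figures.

0.577

Equal flux requires L_p/d_p² = L_s/d_s², so d_p/d_s = √(L_p/L_s)
= √(0.333) = 0.5771.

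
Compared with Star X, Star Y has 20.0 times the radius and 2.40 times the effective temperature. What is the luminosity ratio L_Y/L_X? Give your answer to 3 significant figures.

1.33×10^4

From the Stefan–Boltzmann law, L ∝ R²T⁴, so
L_Y/L_X = (R_Y/R_X)² (T_Y/T_X)⁴ = (20.0)² × (2.40)⁴ = 400.0 × 33.18 = 1.327×10^4.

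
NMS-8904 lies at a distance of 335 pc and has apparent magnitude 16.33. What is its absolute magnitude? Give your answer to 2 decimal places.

M = m − 5 log₁₀(d/10 pc) = 16.33 − 5 log₁₀(335/10)
  = 16.33 − 5 × 1.525 = 16.33 − 7.63 = 8.70.

8.70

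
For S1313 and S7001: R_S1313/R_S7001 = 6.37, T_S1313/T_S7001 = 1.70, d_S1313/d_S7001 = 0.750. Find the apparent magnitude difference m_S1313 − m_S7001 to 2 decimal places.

L_S1313/L_S7001 = (6.37)²(1.70)⁴ = 338.9.
F_S1313/F_S7001 = (L_S1313/L_S7001)/(d_S1313/d_S7001)² = 338.9/0.5625 = 602.5.
m_S1313 − m_S7001 = −2.5 log₁₀(602.5) = -6.95.

-6.95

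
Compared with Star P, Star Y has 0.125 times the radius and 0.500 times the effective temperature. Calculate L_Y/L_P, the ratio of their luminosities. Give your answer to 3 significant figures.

9.77×10^-4

From the Stefan–Boltzmann law, L ∝ R²T⁴, so
L_Y/L_P = (R_Y/R_P)² (T_Y/T_P)⁴ = (0.125)² × (0.500)⁴ = 0.01562 × 0.06250 = 9.766×10^-4.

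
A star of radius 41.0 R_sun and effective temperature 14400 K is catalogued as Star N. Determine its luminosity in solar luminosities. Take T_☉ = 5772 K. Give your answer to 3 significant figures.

L/L_☉ = (R/R_☉)² (T/T_☉)⁴ = (41.0)² × (14400/5772)⁴
       = 1681 × (2.495)⁴ = 1681 × 38.74 = 6.512×10^4.

6.51×10^4 solar luminosities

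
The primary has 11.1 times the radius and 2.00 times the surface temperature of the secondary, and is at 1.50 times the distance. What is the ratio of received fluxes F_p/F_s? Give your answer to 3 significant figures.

876

L_p/L_s = (R_p/R_s)²(T_p/T_s)⁴ = (11.1)² × (2.00)⁴ = 1971.
F_p/F_s = (L_p/L_s)/(d_p/d_s)² = 1971 / (1.50)² = 876.2.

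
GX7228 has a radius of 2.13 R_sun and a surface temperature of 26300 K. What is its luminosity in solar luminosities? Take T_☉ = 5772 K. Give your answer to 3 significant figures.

L/L_☉ = (R/R_☉)² (T/T_☉)⁴ = (2.13)² × (26300/5772)⁴
       = 4.537 × (4.556)⁴ = 4.537 × 431.0 = 1956.

1.96×10^3 solar luminosities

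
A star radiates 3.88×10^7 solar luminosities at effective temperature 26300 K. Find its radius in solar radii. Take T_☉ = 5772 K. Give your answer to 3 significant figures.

R/R_☉ = √(L/L_☉) / (T/T_☉)² = √(3.88×10^7) / (4.556)²
       = 6229 / 20.76 = 300.0.

300 solar radii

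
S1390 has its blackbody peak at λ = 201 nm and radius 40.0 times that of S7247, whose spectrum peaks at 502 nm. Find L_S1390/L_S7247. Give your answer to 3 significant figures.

6.23×10^4

Wien's law gives T ∝ 1/λ_max, so T_S1390/T_S7247 = λ_S7247/λ_S1390 = 502/201 = 2.498.
Then L ∝ R²T⁴ gives L_S1390/L_S7247 = (40.0)² × (2.498)⁴ = 1600 × 38.91 = 6.225×10^4.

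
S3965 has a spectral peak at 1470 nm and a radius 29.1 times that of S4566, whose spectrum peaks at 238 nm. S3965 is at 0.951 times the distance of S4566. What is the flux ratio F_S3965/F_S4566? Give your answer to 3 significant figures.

Wien's law: T_S3965/T_S4566 = λ_S4566/λ_S3965 = 238/1470 = 0.1619.
L_S3965/L_S4566 = (R_S3965/R_S4566)²(T_S3965/T_S4566)⁴ = (29.1)²(0.1619)⁴ = 0.5819.
F_S3965/F_S4566 = (L_S3965/L_S4566)/(d_S3965/d_S4566)² = 0.5819/(0.951)² = 0.6434.

0.643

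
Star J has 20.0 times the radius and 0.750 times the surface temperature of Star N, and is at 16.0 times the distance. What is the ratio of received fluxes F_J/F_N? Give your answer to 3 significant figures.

L_J/L_N = (R_J/R_N)²(T_J/T_N)⁴ = (20.0)² × (0.750)⁴ = 126.6.
F_J/F_N = (L_J/L_N)/(d_J/d_N)² = 126.6 / (16.0)² = 0.4944.

0.494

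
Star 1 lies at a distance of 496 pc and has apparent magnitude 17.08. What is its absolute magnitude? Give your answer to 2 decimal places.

8.60

M = m − 5 log₁₀(d/10 pc) = 17.08 − 5 log₁₀(496/10)
  = 17.08 − 5 × 1.695 = 17.08 − 8.48 = 8.60.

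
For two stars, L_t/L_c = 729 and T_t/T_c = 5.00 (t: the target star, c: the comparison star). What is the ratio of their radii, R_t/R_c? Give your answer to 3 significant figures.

L ∝ R²T⁴ gives R ∝ √L / T², so
R_t/R_c = √(729) / (5.00)² = 27.00 / 25.00 = 1.080.

1.08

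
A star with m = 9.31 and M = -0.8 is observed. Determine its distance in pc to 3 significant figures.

1.05×10^3 pc

m − M = 5 log₁₀(d/10 pc)
9.31 − (-0.8) = 10.11 = 5 log₁₀(d/10)
d = 10 × 10^(10.11/5) = 10 × 10^2.022 = 1052 pc.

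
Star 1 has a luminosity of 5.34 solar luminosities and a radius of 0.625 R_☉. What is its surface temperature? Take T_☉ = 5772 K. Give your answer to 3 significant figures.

1.11×10^4 K

T/T_☉ = (L/L_☉)^(1/4) / (R/R_☉)^(1/2)
T = 5772 × (5.34)^(1/4) / √(0.625) = 5772 × 1.520 / 0.7906 = 1.110×10^4 K.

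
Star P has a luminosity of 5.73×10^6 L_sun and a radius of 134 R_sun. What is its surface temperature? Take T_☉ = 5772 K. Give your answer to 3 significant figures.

T/T_☉ = (L/L_☉)^(1/4) / (R/R_☉)^(1/2)
T = 5772 × (5.73×10^6)^(1/4) / √(134) = 5772 × 48.93 / 11.58 = 2.440×10^4 K.

2.44×10^4 K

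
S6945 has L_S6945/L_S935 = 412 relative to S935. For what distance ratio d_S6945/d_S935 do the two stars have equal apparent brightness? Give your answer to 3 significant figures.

20.3

Equal flux requires L_S6945/d_S6945² = L_S935/d_S935², so d_S6945/d_S935 = √(L_S6945/L_S935)
= √(412) = 20.30.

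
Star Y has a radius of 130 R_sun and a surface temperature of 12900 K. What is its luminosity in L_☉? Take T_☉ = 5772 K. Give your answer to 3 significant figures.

L/L_☉ = (R/R_☉)² (T/T_☉)⁴ = (130)² × (12900/5772)⁴
       = 1.690×10^4 × (2.235)⁴ = 1.690×10^4 × 24.95 = 4.216×10^5.

4.22×10^5 L_☉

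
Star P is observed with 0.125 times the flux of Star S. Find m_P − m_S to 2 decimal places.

2.26

m_P − m_S = −2.5 log₁₀(F_P/F_S) = −2.5 log₁₀(0.125) = −2.5 × (-0.903) = 2.258.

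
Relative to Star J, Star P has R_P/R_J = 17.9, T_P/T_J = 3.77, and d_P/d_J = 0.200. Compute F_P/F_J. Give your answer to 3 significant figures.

1.62×10^6

L_P/L_J = (R_P/R_J)²(T_P/T_J)⁴ = (17.9)² × (3.77)⁴ = 6.472×10^4.
F_P/F_J = (L_P/L_J)/(d_P/d_J)² = 6.472×10^4 / (0.200)² = 1.618×10^6.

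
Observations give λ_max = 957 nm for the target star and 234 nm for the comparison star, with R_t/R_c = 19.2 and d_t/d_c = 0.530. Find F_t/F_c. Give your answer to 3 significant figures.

4.69

Wien's law: T_t/T_c = λ_c/λ_t = 234/957 = 0.2445.
L_t/L_c = (R_t/R_c)²(T_t/T_c)⁴ = (19.2)²(0.2445)⁴ = 1.318.
F_t/F_c = (L_t/L_c)/(d_t/d_c)² = 1.318/(0.530)² = 4.691.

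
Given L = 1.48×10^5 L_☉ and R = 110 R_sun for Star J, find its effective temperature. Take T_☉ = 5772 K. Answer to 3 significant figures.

1.08×10^4 K

T/T_☉ = (L/L_☉)^(1/4) / (R/R_☉)^(1/2)
T = 5772 × (1.48×10^5)^(1/4) / √(110) = 5772 × 19.61 / 10.49 = 1.079×10^4 K.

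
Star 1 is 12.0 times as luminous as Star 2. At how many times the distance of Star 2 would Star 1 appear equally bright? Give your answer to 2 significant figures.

3.5

Equal flux requires L_1/d_1² = L_2/d_2², so d_1/d_2 = √(L_1/L_2)
= √(12.0) = 3.464.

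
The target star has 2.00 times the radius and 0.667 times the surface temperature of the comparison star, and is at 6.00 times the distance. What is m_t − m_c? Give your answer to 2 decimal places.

L_t/L_c = (2.00)²(0.667)⁴ = 0.7917.
F_t/F_c = (L_t/L_c)/(d_t/d_c)² = 0.7917/36.00 = 0.02199.
m_t − m_c = −2.5 log₁₀(0.02199) = 4.14.

4.14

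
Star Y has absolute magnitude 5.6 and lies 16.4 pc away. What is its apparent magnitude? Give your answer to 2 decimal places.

6.67

m = M + 5 log₁₀(d/10 pc) = 5.6 + 5 log₁₀(16.4/10)
  = 5.6 + 5 × 0.215 = 5.6 + 1.07 = 6.67.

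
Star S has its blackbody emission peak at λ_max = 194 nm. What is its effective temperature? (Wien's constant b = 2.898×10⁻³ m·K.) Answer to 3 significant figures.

1.49×10^4 K

T = b/λ_max = 2.898×10⁻³ / (194×10⁻⁹) = 1.494×10^4 K.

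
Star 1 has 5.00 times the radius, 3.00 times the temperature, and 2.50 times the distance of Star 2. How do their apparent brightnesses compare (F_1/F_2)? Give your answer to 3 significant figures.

L_1/L_2 = (R_1/R_2)²(T_1/T_2)⁴ = (5.00)² × (3.00)⁴ = 2025.
F_1/F_2 = (L_1/L_2)/(d_1/d_2)² = 2025 / (2.50)² = 324.0.

324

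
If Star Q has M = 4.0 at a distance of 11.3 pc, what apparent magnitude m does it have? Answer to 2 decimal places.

4.27

m = M + 5 log₁₀(d/10 pc) = 4.0 + 5 log₁₀(11.3/10)
  = 4.0 + 5 × 0.053 = 4.0 + 0.27 = 4.27.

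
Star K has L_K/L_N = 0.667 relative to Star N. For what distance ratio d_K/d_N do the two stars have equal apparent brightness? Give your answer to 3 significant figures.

Equal flux requires L_K/d_K² = L_N/d_N², so d_K/d_N = √(L_K/L_N)
= √(0.667) = 0.8167.

0.817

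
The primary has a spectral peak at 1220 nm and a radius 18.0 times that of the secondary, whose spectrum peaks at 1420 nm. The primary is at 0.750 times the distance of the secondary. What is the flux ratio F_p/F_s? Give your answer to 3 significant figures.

Wien's law: T_p/T_s = λ_s/λ_p = 1420/1220 = 1.164.
L_p/L_s = (R_p/R_s)²(T_p/T_s)⁴ = (18.0)²(1.164)⁴ = 594.6.
F_p/F_s = (L_p/L_s)/(d_p/d_s)² = 594.6/(0.750)² = 1057.

1.06×10^3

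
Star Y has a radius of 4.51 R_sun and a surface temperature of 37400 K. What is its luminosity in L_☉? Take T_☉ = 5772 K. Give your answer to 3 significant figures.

L/L_☉ = (R/R_☉)² (T/T_☉)⁴ = (4.51)² × (37400/5772)⁴
       = 20.34 × (6.480)⁴ = 20.34 × 1763 = 3.585×10^4.

3.59×10^4 L_☉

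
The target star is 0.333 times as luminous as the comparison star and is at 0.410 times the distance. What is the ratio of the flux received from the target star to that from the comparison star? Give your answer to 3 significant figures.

F = L/(4πd²), so F_t/F_c = (L_t/L_c) / (d_t/d_c)²
= 0.333 / (0.410)² = 0.333 / 0.1681 = 1.981.

1.98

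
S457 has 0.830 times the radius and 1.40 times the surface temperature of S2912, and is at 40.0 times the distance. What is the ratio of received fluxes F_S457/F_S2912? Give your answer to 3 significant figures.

0.00165

L_S457/L_S2912 = (R_S457/R_S2912)²(T_S457/T_S2912)⁴ = (0.830)² × (1.40)⁴ = 2.646.
F_S457/F_S2912 = (L_S457/L_S2912)/(d_S457/d_S2912)² = 2.646 / (40.0)² = 0.001654.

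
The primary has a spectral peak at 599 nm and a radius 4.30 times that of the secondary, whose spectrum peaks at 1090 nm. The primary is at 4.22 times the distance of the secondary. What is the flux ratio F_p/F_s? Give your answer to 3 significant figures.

11.4

Wien's law: T_p/T_s = λ_s/λ_p = 1090/599 = 1.820.
L_p/L_s = (R_p/R_s)²(T_p/T_s)⁴ = (4.30)²(1.820)⁴ = 202.7.
F_p/F_s = (L_p/L_s)/(d_p/d_s)² = 202.7/(4.22)² = 11.38.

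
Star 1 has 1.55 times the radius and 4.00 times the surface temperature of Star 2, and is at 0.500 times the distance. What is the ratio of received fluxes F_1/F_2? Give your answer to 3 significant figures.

2.46×10^3

L_1/L_2 = (R_1/R_2)²(T_1/T_2)⁴ = (1.55)² × (4.00)⁴ = 615.0.
F_1/F_2 = (L_1/L_2)/(d_1/d_2)² = 615.0 / (0.500)² = 2460.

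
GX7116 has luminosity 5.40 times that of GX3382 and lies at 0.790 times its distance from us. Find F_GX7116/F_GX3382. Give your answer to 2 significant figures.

F = L/(4πd²), so F_GX7116/F_GX3382 = (L_GX7116/L_GX3382) / (d_GX7116/d_GX3382)²
= 5.40 / (0.790)² = 5.40 / 0.6241 = 8.652.

8.7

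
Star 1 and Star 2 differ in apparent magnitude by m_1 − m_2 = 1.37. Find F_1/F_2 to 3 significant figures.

F_1/F_2 = 10^(−(m_1 − m_2)/2.5) = 10^(-1.37/2.5) = 10^-0.548 = 0.2831.

0.283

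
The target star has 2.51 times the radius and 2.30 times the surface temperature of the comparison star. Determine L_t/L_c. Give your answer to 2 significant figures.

1.8×10^2

From the Stefan–Boltzmann law, L ∝ R²T⁴, so
L_t/L_c = (R_t/R_c)² (T_t/T_c)⁴ = (2.51)² × (2.30)⁴ = 6.300 × 27.98 = 176.3.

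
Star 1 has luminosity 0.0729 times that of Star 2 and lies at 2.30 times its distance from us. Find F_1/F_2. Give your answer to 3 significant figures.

0.0138

F = L/(4πd²), so F_1/F_2 = (L_1/L_2) / (d_1/d_2)²
= 0.0729 / (2.30)² = 0.0729 / 5.290 = 0.01378.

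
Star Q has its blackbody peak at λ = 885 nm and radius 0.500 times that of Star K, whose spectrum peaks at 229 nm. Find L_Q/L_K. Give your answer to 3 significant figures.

Wien's law gives T ∝ 1/λ_max, so T_Q/T_K = λ_K/λ_Q = 229/885 = 0.2588.
Then L ∝ R²T⁴ gives L_Q/L_K = (0.500)² × (0.2588)⁴ = 0.2500 × 0.004483 = 0.001121.

0.00112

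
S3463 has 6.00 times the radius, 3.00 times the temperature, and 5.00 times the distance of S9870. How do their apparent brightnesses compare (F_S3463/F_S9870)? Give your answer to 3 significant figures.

L_S3463/L_S9870 = (R_S3463/R_S9870)²(T_S3463/T_S9870)⁴ = (6.00)² × (3.00)⁴ = 2916.
F_S3463/F_S9870 = (L_S3463/L_S9870)/(d_S3463/d_S9870)² = 2916 / (5.00)² = 116.6.

117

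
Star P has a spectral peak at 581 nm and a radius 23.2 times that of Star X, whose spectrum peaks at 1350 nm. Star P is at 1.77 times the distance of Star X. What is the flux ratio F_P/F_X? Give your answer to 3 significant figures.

Wien's law: T_P/T_X = λ_X/λ_P = 1350/581 = 2.324.
L_P/L_X = (R_P/R_X)²(T_P/T_X)⁴ = (23.2)²(2.324)⁴ = 1.569×10^4.
F_P/F_X = (L_P/L_X)/(d_P/d_X)² = 1.569×10^4/(1.77)² = 5008.

5.01×10^3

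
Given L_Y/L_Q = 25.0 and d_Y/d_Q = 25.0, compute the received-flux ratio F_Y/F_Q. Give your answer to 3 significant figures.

0.0400

F = L/(4πd²), so F_Y/F_Q = (L_Y/L_Q) / (d_Y/d_Q)²
= 25.0 / (25.0)² = 25.0 / 625.0 = 0.04000.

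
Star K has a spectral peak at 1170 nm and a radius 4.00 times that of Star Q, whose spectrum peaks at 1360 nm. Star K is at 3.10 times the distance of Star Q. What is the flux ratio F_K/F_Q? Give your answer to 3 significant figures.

Wien's law: T_K/T_Q = λ_Q/λ_K = 1360/1170 = 1.162.
L_K/L_Q = (R_K/R_Q)²(T_K/T_Q)⁴ = (4.00)²(1.162)⁴ = 29.21.
F_K/F_Q = (L_K/L_Q)/(d_K/d_Q)² = 29.21/(3.10)² = 3.040.

3.04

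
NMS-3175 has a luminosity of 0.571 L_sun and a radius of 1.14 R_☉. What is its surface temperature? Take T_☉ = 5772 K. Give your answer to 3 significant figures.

4.70×10^3 K

T/T_☉ = (L/L_☉)^(1/4) / (R/R_☉)^(1/2)
T = 5772 × (0.571)^(1/4) / √(1.14) = 5772 × 0.8693 / 1.068 = 4699 K.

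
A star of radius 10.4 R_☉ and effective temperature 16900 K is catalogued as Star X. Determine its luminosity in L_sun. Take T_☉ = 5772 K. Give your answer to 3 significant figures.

7.95×10^3 L_sun

L/L_☉ = (R/R_☉)² (T/T_☉)⁴ = (10.4)² × (16900/5772)⁴
       = 108.2 × (2.928)⁴ = 108.2 × 73.49 = 7949.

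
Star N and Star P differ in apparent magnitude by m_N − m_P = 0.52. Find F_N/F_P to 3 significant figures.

0.619

F_N/F_P = 10^(−(m_N − m_P)/2.5) = 10^(-0.52/2.5) = 10^-0.208 = 0.6194.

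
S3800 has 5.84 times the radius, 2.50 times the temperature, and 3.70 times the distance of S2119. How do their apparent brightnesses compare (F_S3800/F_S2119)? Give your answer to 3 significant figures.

97.3

L_S3800/L_S2119 = (R_S3800/R_S2119)²(T_S3800/T_S2119)⁴ = (5.84)² × (2.50)⁴ = 1332.
F_S3800/F_S2119 = (L_S3800/L_S2119)/(d_S3800/d_S2119)² = 1332 / (3.70)² = 97.32.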